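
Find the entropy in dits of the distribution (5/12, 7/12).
0.2950 dits

Shannon entropy is H(X) = -Σ p(x) log p(x).

For P = (5/12, 7/12):
H = -5/12 × log_10(5/12) -7/12 × log_10(7/12)
H = 0.2950 dits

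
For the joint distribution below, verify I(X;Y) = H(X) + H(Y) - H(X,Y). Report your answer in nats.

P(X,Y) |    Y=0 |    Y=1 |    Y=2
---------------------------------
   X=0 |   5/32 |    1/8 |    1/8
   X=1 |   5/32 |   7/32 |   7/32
I(X;Y) = 0.0082 nats

Mutual information has multiple equivalent forms:
- I(X;Y) = H(X) - H(X|Y)
- I(X;Y) = H(Y) - H(Y|X)
- I(X;Y) = H(X) + H(Y) - H(X,Y)

Computing all quantities:
H(X) = 0.6755, H(Y) = 1.0976, H(X,Y) = 1.7649
H(X|Y) = 0.6673, H(Y|X) = 1.0894

Verification:
H(X) - H(X|Y) = 0.6755 - 0.6673 = 0.0082
H(Y) - H(Y|X) = 1.0976 - 1.0894 = 0.0082
H(X) + H(Y) - H(X,Y) = 0.6755 + 1.0976 - 1.7649 = 0.0082

All forms give I(X;Y) = 0.0082 nats. ✓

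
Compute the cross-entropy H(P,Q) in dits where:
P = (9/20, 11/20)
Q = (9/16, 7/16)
0.3099 dits

Cross-entropy: H(P,Q) = -Σ p(x) log q(x)

Alternatively: H(P,Q) = H(P) + D_KL(P||Q)
H(P) = 0.2989 dits
D_KL(P||Q) = 0.0111 dits

H(P,Q) = 0.2989 + 0.0111 = 0.3099 dits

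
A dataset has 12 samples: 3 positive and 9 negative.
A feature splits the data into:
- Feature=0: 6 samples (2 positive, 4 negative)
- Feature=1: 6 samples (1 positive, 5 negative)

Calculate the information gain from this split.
0.0271 bits

Information Gain = H(Y) - H(Y|Feature)

Before split:
P(positive) = 3/12 = 0.2500
H(Y) = 0.8113 bits

After split:
Feature=0: H = 0.9183 bits (weight = 6/12)
Feature=1: H = 0.6500 bits (weight = 6/12)
H(Y|Feature) = (6/12)×0.9183 + (6/12)×0.6500 = 0.7842 bits

Information Gain = 0.8113 - 0.7842 = 0.0271 bits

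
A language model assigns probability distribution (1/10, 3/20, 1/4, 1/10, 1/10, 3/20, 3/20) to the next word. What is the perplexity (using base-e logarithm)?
6.6263

Perplexity is e^H (or exp(H) for natural log).

First, H = -Σ p log p = 1.8911 nats
Perplexity = e^1.8911 = 6.6263

Interpretation: The model's uncertainty is equivalent to choosing uniformly among 6.6 options.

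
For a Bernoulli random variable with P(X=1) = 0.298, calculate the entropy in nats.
0.6092 nats

The binary entropy function is:
H(p) = -p log(p) - (1-p) log(1-p)

H(0.298) = -0.298 × log_e(0.298) - 0.702 × log_e(0.702)
H(0.298) = 0.6092 nats

Note: Binary entropy is maximized at p=0.5 (H=1 bit) and minimized at p=0 or p=1 (H=0).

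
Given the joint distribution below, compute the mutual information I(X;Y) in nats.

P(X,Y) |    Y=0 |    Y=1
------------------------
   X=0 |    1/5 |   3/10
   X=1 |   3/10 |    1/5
0.0201 nats

Mutual information: I(X;Y) = H(X) + H(Y) - H(X,Y)

Marginals:
P(X) = (1/2, 1/2), H(X) = 0.6931 nats
P(Y) = (1/2, 1/2), H(Y) = 0.6931 nats

Joint entropy: H(X,Y) = 1.3662 nats

I(X;Y) = 0.6931 + 0.6931 - 1.3662 = 0.0201 nats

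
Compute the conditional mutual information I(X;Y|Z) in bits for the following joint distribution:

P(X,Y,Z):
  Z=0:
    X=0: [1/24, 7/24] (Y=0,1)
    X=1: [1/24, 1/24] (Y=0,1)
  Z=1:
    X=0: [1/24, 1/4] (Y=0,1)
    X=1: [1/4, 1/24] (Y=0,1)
0.2745 bits

Conditional mutual information: I(X;Y|Z) = H(X|Z) + H(Y|Z) - H(X,Y|Z)

H(Z) = 0.9799
H(X,Z) = 1.8640 → H(X|Z) = 0.8841
H(Y,Z) = 1.8640 → H(Y|Z) = 0.8841
H(X,Y,Z) = 2.4737 → H(X,Y|Z) = 1.4938

I(X;Y|Z) = 0.8841 + 0.8841 - 1.4938 = 0.2745 bits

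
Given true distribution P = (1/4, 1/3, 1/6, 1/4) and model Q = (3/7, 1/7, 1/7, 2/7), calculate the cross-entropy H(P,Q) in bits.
2.1611 bits

Cross-entropy: H(P,Q) = -Σ p(x) log q(x)

Alternatively: H(P,Q) = H(P) + D_KL(P||Q)
H(P) = 1.9591 bits
D_KL(P||Q) = 0.2020 bits

H(P,Q) = 1.9591 + 0.2020 = 2.1611 bits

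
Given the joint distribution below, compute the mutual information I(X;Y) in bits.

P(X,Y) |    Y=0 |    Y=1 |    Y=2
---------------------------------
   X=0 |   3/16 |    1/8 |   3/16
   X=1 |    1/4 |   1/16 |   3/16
0.0218 bits

Mutual information: I(X;Y) = H(X) + H(Y) - H(X,Y)

Marginals:
P(X) = (1/2, 1/2), H(X) = 1.0000 bits
P(Y) = (7/16, 3/16, 3/8), H(Y) = 1.5052 bits

Joint entropy: H(X,Y) = 2.4835 bits

I(X;Y) = 1.0000 + 1.5052 - 2.4835 = 0.0218 bits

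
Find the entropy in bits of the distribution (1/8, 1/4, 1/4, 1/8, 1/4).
2.2500 bits

Shannon entropy is H(X) = -Σ p(x) log p(x).

For P = (1/8, 1/4, 1/4, 1/8, 1/4):
H = -1/8 × log_2(1/8) -1/4 × log_2(1/4) -1/4 × log_2(1/4) -1/8 × log_2(1/8) -1/4 × log_2(1/4)
H = 2.2500 bits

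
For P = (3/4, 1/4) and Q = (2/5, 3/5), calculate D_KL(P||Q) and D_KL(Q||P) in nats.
D_KL(P||Q) = 0.2526, D_KL(Q||P) = 0.2738

KL divergence is not symmetric: D_KL(P||Q) ≠ D_KL(Q||P) in general.

D_KL(P||Q) = 0.2526 nats
D_KL(Q||P) = 0.2738 nats

No, they are not equal!

This asymmetry is why KL divergence is not a true distance metric.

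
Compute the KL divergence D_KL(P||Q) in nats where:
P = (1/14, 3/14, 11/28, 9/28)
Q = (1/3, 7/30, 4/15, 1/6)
0.2350 nats

KL divergence: D_KL(P||Q) = Σ p(x) log(p(x)/q(x))

Computing term by term:
  x=0: 1/14 × log_e[(1/14)/(1/3)] = 1/14 × -1.5404 = -0.1100
  x=1: 3/14 × log_e[(3/14)/(7/30)] = 3/14 × -0.0852 = -0.0182
  x=2: 11/28 × log_e[(11/28)/(4/15)] = 11/28 × 0.3874 = 0.1522
  x=3: 9/28 × log_e[(9/28)/(1/6)] = 9/28 × 0.6568 = 0.2111

D_KL(P||Q) = 0.2350 nats

Note: KL divergence is always non-negative and equals 0 iff P = Q.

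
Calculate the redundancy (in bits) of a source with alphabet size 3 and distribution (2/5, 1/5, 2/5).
0.0630 bits

Redundancy measures how far a source is from maximum entropy:
R = H_max - H(X)

Maximum entropy for 3 symbols: H_max = log_2(3) = 1.5850 bits
Actual entropy: H(X) = 1.5219 bits
Redundancy: R = 1.5850 - 1.5219 = 0.0630 bits

This redundancy represents potential for compression: the source could be compressed by 0.0630 bits per symbol.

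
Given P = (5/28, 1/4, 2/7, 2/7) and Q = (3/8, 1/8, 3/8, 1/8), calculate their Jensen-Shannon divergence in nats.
0.0476 nats

Jensen-Shannon divergence is:
JSD(P||Q) = 0.5 × D_KL(P||M) + 0.5 × D_KL(Q||M)
where M = 0.5 × (P + Q) is the mixture distribution.

M = 0.5 × (5/28, 1/4, 2/7, 2/7) + 0.5 × (3/8, 1/8, 3/8, 1/8) = (0.276786, 3/16, 0.330357, 0.205357)

D_KL(P||M) = 0.0465 nats
D_KL(Q||M) = 0.0487 nats

JSD(P||Q) = 0.5 × 0.0465 + 0.5 × 0.0487 = 0.0476 nats

Unlike KL divergence, JSD is symmetric and bounded: 0 ≤ JSD ≤ log(2).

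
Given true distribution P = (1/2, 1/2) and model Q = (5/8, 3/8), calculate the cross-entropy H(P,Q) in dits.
0.3150 dits

Cross-entropy: H(P,Q) = -Σ p(x) log q(x)

Alternatively: H(P,Q) = H(P) + D_KL(P||Q)
H(P) = 0.3010 dits
D_KL(P||Q) = 0.0140 dits

H(P,Q) = 0.3010 + 0.0140 = 0.3150 dits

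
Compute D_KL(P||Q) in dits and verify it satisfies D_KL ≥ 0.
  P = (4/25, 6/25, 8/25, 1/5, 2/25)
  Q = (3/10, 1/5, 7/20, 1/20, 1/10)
0.0755 dits

KL divergence satisfies the Gibbs inequality: D_KL(P||Q) ≥ 0 for all distributions P, Q.

D_KL(P||Q) = Σ p(x) log(p(x)/q(x))
Term by term:
  x=0: 4/25 × log_10[(4/25)/(3/10)] = -0.0437
  x=1: 6/25 × log_10[(6/25)/(1/5)] = 0.0190
  x=2: 8/25 × log_10[(8/25)/(7/20)] = -0.0125
  x=3: 1/5 × log_10[(1/5)/(1/20)] = 0.1204
  x=4: 2/25 × log_10[(2/25)/(1/10)] = -0.0078
D_KL(P||Q) = 0.0755 dits

D_KL(P||Q) = 0.0755 ≥ 0 ✓

This non-negativity is a fundamental property: relative entropy cannot be negative because it measures how different Q is from P.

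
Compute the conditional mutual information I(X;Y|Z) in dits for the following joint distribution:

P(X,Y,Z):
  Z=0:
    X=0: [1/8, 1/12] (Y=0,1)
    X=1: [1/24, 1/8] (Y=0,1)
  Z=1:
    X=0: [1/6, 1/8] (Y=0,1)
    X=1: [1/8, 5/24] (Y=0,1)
0.0155 dits

Conditional mutual information: I(X;Y|Z) = H(X|Z) + H(Y|Z) - H(X,Y|Z)

H(Z) = 0.2873
H(X,Z) = 0.5867 → H(X|Z) = 0.2994
H(Y,Z) = 0.5867 → H(Y|Z) = 0.2994
H(X,Y,Z) = 0.8706 → H(X,Y|Z) = 0.5833

I(X;Y|Z) = 0.2994 + 0.2994 - 0.5833 = 0.0155 dits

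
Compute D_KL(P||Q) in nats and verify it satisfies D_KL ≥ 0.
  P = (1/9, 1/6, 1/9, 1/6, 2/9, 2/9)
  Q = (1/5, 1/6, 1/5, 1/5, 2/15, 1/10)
0.1300 nats

KL divergence satisfies the Gibbs inequality: D_KL(P||Q) ≥ 0 for all distributions P, Q.

D_KL(P||Q) = Σ p(x) log(p(x)/q(x))
Term by term:
  x=0: 1/9 × log_e[(1/9)/(1/5)] = -0.0653
  x=1: 1/6 × log_e[(1/6)/(1/6)] = 0.0000
  x=2: 1/9 × log_e[(1/9)/(1/5)] = -0.0653
  x=3: 1/6 × log_e[(1/6)/(1/5)] = -0.0304
  x=4: 2/9 × log_e[(2/9)/(2/15)] = 0.1135
  x=5: 2/9 × log_e[(2/9)/(1/10)] = 0.1774
D_KL(P||Q) = 0.1300 nats

D_KL(P||Q) = 0.1300 ≥ 0 ✓

This non-negativity is a fundamental property: relative entropy cannot be negative because it measures how different Q is from P.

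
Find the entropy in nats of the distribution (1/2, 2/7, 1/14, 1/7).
1.1710 nats

Shannon entropy is H(X) = -Σ p(x) log p(x).

For P = (1/2, 2/7, 1/14, 1/7):
H = -1/2 × log_e(1/2) -2/7 × log_e(2/7) -1/14 × log_e(1/14) -1/7 × log_e(1/7)
H = 1.1710 nats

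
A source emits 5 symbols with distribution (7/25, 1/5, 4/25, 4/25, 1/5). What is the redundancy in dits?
0.0099 dits

Redundancy measures how far a source is from maximum entropy:
R = H_max - H(X)

Maximum entropy for 5 symbols: H_max = log_10(5) = 0.6990 dits
Actual entropy: H(X) = 0.6891 dits
Redundancy: R = 0.6990 - 0.6891 = 0.0099 dits

This redundancy represents potential for compression: the source could be compressed by 0.0099 dits per symbol.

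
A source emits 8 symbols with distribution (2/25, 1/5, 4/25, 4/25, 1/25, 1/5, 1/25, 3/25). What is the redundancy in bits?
0.1951 bits

Redundancy measures how far a source is from maximum entropy:
R = H_max - H(X)

Maximum entropy for 8 symbols: H_max = log_2(8) = 3.0000 bits
Actual entropy: H(X) = 2.8049 bits
Redundancy: R = 3.0000 - 2.8049 = 0.1951 bits

This redundancy represents potential for compression: the source could be compressed by 0.1951 bits per symbol.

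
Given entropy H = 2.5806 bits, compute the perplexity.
5.9819

Perplexity is 2^H (or exp(H) for natural log).

H = 2.5806 bits
Perplexity = 2^2.5806 = 5.9819

Interpretation: The model's uncertainty is equivalent to choosing uniformly among 6.0 options.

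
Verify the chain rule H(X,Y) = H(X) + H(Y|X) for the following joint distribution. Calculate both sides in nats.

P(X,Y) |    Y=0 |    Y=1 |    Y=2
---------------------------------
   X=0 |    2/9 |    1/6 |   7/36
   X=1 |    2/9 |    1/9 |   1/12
H(X,Y) = 1.7367, H(X) = 0.6792, H(Y|X) = 1.0575 (all in nats)

Chain rule: H(X,Y) = H(X) + H(Y|X)

Left side — joint entropy directly:
H(X,Y) = -Σ p(x,y) log p(x,y) = 1.7367 nats

Right side — compute H(Y|X) from the conditional distributions:
P(X) = (7/12, 5/12), so H(X) = 0.6792 nats
H(Y|X) = Σ_x P(X=x) · H(Y|X=x):
  P(Y|X=0) = (8/21, 2/7, 1/3), H(Y|X=0) = 1.0918, weight P(X=0) = 7/12
  P(Y|X=1) = (8/15, 4/15, 1/5), H(Y|X=1) = 1.0096, weight P(X=1) = 5/12
H(Y|X) = 1.0575 nats

H(X) + H(Y|X) = 0.6792 + 1.0575 = 1.7367 nats

Both sides equal 1.7367 nats. ✓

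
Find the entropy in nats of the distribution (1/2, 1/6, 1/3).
1.0114 nats

Shannon entropy is H(X) = -Σ p(x) log p(x).

For P = (1/2, 1/6, 1/3):
H = -1/2 × log_e(1/2) -1/6 × log_e(1/6) -1/3 × log_e(1/3)
H = 1.0114 nats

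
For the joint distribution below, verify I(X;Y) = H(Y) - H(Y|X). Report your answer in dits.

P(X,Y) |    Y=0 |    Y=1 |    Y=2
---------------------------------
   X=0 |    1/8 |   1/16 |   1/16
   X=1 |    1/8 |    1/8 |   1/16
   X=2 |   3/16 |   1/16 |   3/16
I(X;Y) = 0.0186 dits

Mutual information has multiple equivalent forms:
- I(X;Y) = H(X) - H(X|Y)
- I(X;Y) = H(Y) - H(Y|X)
- I(X;Y) = H(X) + H(Y) - H(X,Y)

Computing all quantities:
H(X) = 0.4654, H(Y) = 0.4654, H(X,Y) = 0.9123
H(X|Y) = 0.4469, H(Y|X) = 0.4469

Verification:
H(X) - H(X|Y) = 0.4654 - 0.4469 = 0.0186
H(Y) - H(Y|X) = 0.4654 - 0.4469 = 0.0186
H(X) + H(Y) - H(X,Y) = 0.4654 + 0.4654 - 0.9123 = 0.0186

All forms give I(X;Y) = 0.0186 dits. ✓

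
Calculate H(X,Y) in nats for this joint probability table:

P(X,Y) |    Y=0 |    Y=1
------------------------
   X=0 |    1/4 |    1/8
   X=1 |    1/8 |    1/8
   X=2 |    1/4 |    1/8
1.7329 nats

Joint entropy is H(X,Y) = -Σ_{x,y} p(x,y) log p(x,y).

Summing over all non-zero entries:
H(X,Y) = -[1/4·log_e(1/4) + 1/8·log_e(1/8) + 1/8·log_e(1/8) + 1/8·log_e(1/8) + 1/4·log_e(1/4) + 1/8·log_e(1/8)]
H(X,Y) = 1.7329 nats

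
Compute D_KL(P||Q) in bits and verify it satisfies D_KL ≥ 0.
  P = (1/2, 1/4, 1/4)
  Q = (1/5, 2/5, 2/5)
0.3219 bits

KL divergence satisfies the Gibbs inequality: D_KL(P||Q) ≥ 0 for all distributions P, Q.

D_KL(P||Q) = Σ p(x) log(p(x)/q(x))
Term by term:
  x=0: 1/2 × log_2[(1/2)/(1/5)] = 0.6610
  x=1: 1/4 × log_2[(1/4)/(2/5)] = -0.1695
  x=2: 1/4 × log_2[(1/4)/(2/5)] = -0.1695
D_KL(P||Q) = 0.3219 bits

D_KL(P||Q) = 0.3219 ≥ 0 ✓

This non-negativity is a fundamental property: relative entropy cannot be negative because it measures how different Q is from P.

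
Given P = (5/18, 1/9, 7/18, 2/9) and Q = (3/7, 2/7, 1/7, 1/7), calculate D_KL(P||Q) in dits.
0.1139 dits

KL divergence: D_KL(P||Q) = Σ p(x) log(p(x)/q(x))

Computing term by term:
  x=0: 5/18 × log_10[(5/18)/(3/7)] = 5/18 × -0.1883 = -0.0523
  x=1: 1/9 × log_10[(1/9)/(2/7)] = 1/9 × -0.4102 = -0.0456
  x=2: 7/18 × log_10[(7/18)/(1/7)] = 7/18 × 0.4349 = 0.1691
  x=3: 2/9 × log_10[(2/9)/(1/7)] = 2/9 × 0.1919 = 0.0426

D_KL(P||Q) = 0.1139 dits

Note: KL divergence is always non-negative and equals 0 iff P = Q.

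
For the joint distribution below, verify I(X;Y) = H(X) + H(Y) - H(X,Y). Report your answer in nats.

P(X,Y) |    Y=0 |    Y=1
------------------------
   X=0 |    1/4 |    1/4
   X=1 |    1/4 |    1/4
I(X;Y) = 0.0000 nats

Mutual information has multiple equivalent forms:
- I(X;Y) = H(X) - H(X|Y)
- I(X;Y) = H(Y) - H(Y|X)
- I(X;Y) = H(X) + H(Y) - H(X,Y)

Computing all quantities:
H(X) = 0.6931, H(Y) = 0.6931, H(X,Y) = 1.3863
H(X|Y) = 0.6931, H(Y|X) = 0.6931

Verification:
H(X) - H(X|Y) = 0.6931 - 0.6931 = 0.0000
H(Y) - H(Y|X) = 0.6931 - 0.6931 = 0.0000
H(X) + H(Y) - H(X,Y) = 0.6931 + 0.6931 - 1.3863 = 0.0000

All forms give I(X;Y) = 0.0000 nats. ✓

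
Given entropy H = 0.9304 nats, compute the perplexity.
2.5355

Perplexity is e^H (or exp(H) for natural log).

H = 0.9304 nats
Perplexity = e^0.9304 = 2.5355

Interpretation: The model's uncertainty is equivalent to choosing uniformly among 2.5 options.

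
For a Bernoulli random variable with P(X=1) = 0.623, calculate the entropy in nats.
0.6626 nats

The binary entropy function is:
H(p) = -p log(p) - (1-p) log(1-p)

H(0.623) = -0.623 × log_e(0.623) - 0.377 × log_e(0.377)
H(0.623) = 0.6626 nats

Note: Binary entropy is maximized at p=0.5 (H=1 bit) and minimized at p=0 or p=1 (H=0).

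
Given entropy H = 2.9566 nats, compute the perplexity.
19.2325

Perplexity is e^H (or exp(H) for natural log).

H = 2.9566 nats
Perplexity = e^2.9566 = 19.2325

Interpretation: The model's uncertainty is equivalent to choosing uniformly among 19.2 options.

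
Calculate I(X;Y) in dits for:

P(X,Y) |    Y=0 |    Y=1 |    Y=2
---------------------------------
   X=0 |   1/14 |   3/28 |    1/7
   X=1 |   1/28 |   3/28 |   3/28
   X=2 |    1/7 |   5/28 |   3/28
0.0119 dits

Mutual information: I(X;Y) = H(X) + H(Y) - H(X,Y)

Marginals:
P(X) = (9/28, 1/4, 3/7), H(X) = 0.4667 dits
P(Y) = (1/4, 11/28, 5/14), H(Y) = 0.4696 dits

Joint entropy: H(X,Y) = 0.9243 dits

I(X;Y) = 0.4667 + 0.4696 - 0.9243 = 0.0119 dits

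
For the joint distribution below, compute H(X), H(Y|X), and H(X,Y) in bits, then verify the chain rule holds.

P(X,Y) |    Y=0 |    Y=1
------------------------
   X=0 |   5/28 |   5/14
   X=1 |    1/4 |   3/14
H(X,Y) = 1.9506, H(X) = 0.9963, H(Y|X) = 0.9542 (all in bits)

Chain rule: H(X,Y) = H(X) + H(Y|X)

Left side — joint entropy directly:
H(X,Y) = -Σ p(x,y) log p(x,y) = 1.9506 bits

Right side — compute H(Y|X) from the conditional distributions:
P(X) = (15/28, 13/28), so H(X) = 0.9963 bits
H(Y|X) = Σ_x P(X=x) · H(Y|X=x):
  P(Y|X=0) = (1/3, 2/3), H(Y|X=0) = 0.9183, weight P(X=0) = 15/28
  P(Y|X=1) = (7/13, 6/13), H(Y|X=1) = 0.9957, weight P(X=1) = 13/28
H(Y|X) = 0.9542 bits

H(X) + H(Y|X) = 0.9963 + 0.9542 = 1.9506 bits

Both sides equal 1.9506 bits. ✓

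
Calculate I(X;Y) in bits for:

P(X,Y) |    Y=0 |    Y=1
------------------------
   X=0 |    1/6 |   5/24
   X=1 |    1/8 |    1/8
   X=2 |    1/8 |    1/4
0.0139 bits

Mutual information: I(X;Y) = H(X) + H(Y) - H(X,Y)

Marginals:
P(X) = (3/8, 1/4, 3/8), H(X) = 1.5613 bits
P(Y) = (5/12, 7/12), H(Y) = 0.9799 bits

Joint entropy: H(X,Y) = 2.5273 bits

I(X;Y) = 1.5613 + 0.9799 - 2.5273 = 0.0139 bits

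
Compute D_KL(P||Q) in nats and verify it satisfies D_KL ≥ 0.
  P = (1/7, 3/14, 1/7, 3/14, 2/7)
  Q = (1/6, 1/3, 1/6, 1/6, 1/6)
0.0691 nats

KL divergence satisfies the Gibbs inequality: D_KL(P||Q) ≥ 0 for all distributions P, Q.

D_KL(P||Q) = Σ p(x) log(p(x)/q(x))
Term by term:
  x=0: 1/7 × log_e[(1/7)/(1/6)] = -0.0220
  x=1: 3/14 × log_e[(3/14)/(1/3)] = -0.0947
  x=2: 1/7 × log_e[(1/7)/(1/6)] = -0.0220
  x=3: 3/14 × log_e[(3/14)/(1/6)] = 0.0539
  x=4: 2/7 × log_e[(2/7)/(1/6)] = 0.1540
D_KL(P||Q) = 0.0691 nats

D_KL(P||Q) = 0.0691 ≥ 0 ✓

This non-negativity is a fundamental property: relative entropy cannot be negative because it measures how different Q is from P.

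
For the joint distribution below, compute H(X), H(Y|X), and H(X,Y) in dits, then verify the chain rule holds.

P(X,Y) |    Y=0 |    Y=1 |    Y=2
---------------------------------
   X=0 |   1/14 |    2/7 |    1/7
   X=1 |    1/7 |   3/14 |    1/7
H(X,Y) = 0.7429, H(X) = 0.3010, H(Y|X) = 0.4418 (all in dits)

Chain rule: H(X,Y) = H(X) + H(Y|X)

Left side — joint entropy directly:
H(X,Y) = -Σ p(x,y) log p(x,y) = 0.7429 dits

Right side — compute H(Y|X) from the conditional distributions:
P(X) = (1/2, 1/2), so H(X) = 0.3010 dits
H(Y|X) = Σ_x P(X=x) · H(Y|X=x):
  P(Y|X=0) = (1/7, 4/7, 2/7), H(Y|X=0) = 0.4151, weight P(X=0) = 1/2
  P(Y|X=1) = (2/7, 3/7, 2/7), H(Y|X=1) = 0.4686, weight P(X=1) = 1/2
H(Y|X) = 0.4418 dits

H(X) + H(Y|X) = 0.3010 + 0.4418 = 0.7429 dits

Both sides equal 0.7429 dits. ✓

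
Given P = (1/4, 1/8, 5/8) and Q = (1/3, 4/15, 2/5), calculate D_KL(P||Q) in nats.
0.1123 nats

KL divergence: D_KL(P||Q) = Σ p(x) log(p(x)/q(x))

Computing term by term:
  x=0: 1/4 × log_e[(1/4)/(1/3)] = 1/4 × -0.2877 = -0.0719
  x=1: 1/8 × log_e[(1/8)/(4/15)] = 1/8 × -0.7577 = -0.0947
  x=2: 5/8 × log_e[(5/8)/(2/5)] = 5/8 × 0.4463 = 0.2789

D_KL(P||Q) = 0.1123 nats

Note: KL divergence is always non-negative and equals 0 iff P = Q.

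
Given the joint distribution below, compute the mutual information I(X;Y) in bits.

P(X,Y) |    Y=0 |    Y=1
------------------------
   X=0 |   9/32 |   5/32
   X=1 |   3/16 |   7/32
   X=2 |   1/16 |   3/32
0.0296 bits

Mutual information: I(X;Y) = H(X) + H(Y) - H(X,Y)

Marginals:
P(X) = (7/16, 13/32, 5/32), H(X) = 1.4682 bits
P(Y) = (17/32, 15/32), H(Y) = 0.9972 bits

Joint entropy: H(X,Y) = 2.4358 bits

I(X;Y) = 1.4682 + 0.9972 - 2.4358 = 0.0296 bits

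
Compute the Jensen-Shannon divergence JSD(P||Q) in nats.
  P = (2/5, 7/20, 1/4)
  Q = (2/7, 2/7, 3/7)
0.0183 nats

Jensen-Shannon divergence is:
JSD(P||Q) = 0.5 × D_KL(P||M) + 0.5 × D_KL(Q||M)
where M = 0.5 × (P + Q) is the mixture distribution.

M = 0.5 × (2/5, 7/20, 1/4) + 0.5 × (2/7, 2/7, 3/7) = (12/35, 0.317857, 0.339286)

D_KL(P||M) = 0.0190 nats
D_KL(Q||M) = 0.0176 nats

JSD(P||Q) = 0.5 × 0.0190 + 0.5 × 0.0176 = 0.0183 nats

Unlike KL divergence, JSD is symmetric and bounded: 0 ≤ JSD ≤ log(2).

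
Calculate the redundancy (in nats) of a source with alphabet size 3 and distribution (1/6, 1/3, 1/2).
0.0872 nats

Redundancy measures how far a source is from maximum entropy:
R = H_max - H(X)

Maximum entropy for 3 symbols: H_max = log_e(3) = 1.0986 nats
Actual entropy: H(X) = 1.0114 nats
Redundancy: R = 1.0986 - 1.0114 = 0.0872 nats

This redundancy represents potential for compression: the source could be compressed by 0.0872 nats per symbol.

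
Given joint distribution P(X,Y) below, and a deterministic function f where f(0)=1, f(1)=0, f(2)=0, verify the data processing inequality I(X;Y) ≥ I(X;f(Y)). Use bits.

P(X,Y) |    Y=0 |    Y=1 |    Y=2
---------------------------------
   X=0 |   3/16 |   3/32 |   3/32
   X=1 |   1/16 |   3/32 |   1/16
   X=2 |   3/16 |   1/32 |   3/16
I(X;Y) = 0.0940, I(X;f(Y)) = 0.0204, inequality holds: 0.0940 ≥ 0.0204

Data Processing Inequality: For any Markov chain X → Y → Z, we have I(X;Y) ≥ I(X;Z).

Here Z = f(Y) is a deterministic function of Y, forming X → Y → Z.

Original I(X;Y) = 0.0940 bits

After applying f:
P(X,Z) where Z=f(Y):
- P(X,Z=0) = P(X,Y=1) + P(X,Y=2)
- P(X,Z=1) = P(X,Y=0)

I(X;Z) = I(X;f(Y)) = 0.0204 bits

Verification: 0.0940 ≥ 0.0204 ✓

Information cannot be created by processing; the function f can only lose information about X.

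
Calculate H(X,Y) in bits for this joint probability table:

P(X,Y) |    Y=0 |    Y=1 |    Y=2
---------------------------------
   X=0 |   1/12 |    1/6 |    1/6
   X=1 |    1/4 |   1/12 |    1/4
2.4591 bits

Joint entropy is H(X,Y) = -Σ_{x,y} p(x,y) log p(x,y).

Summing over all non-zero entries:
H(X,Y) = -[1/12·log_2(1/12) + 1/6·log_2(1/6) + 1/6·log_2(1/6) + 1/4·log_2(1/4) + 1/12·log_2(1/12) + 1/4·log_2(1/4)]
H(X,Y) = 2.4591 bits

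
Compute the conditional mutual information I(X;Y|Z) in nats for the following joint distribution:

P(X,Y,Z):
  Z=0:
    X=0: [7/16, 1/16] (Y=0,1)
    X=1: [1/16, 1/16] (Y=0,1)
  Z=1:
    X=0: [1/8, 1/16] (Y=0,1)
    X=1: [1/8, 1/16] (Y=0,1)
0.0377 nats

Conditional mutual information: I(X;Y|Z) = H(X|Z) + H(Y|Z) - H(X,Y|Z)

H(Z) = 0.6616
H(X,Z) = 1.2342 → H(X|Z) = 0.5727
H(Y,Z) = 1.2130 → H(Y|Z) = 0.5514
H(X,Y,Z) = 1.7480 → H(X,Y|Z) = 1.0864

I(X;Y|Z) = 0.5727 + 0.5514 - 1.0864 = 0.0377 nats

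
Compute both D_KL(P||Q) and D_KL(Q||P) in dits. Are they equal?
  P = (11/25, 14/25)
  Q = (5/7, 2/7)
D_KL(P||Q) = 0.0711, D_KL(Q||P) = 0.0668

KL divergence is not symmetric: D_KL(P||Q) ≠ D_KL(Q||P) in general.

D_KL(P||Q) = 0.0711 dits
D_KL(Q||P) = 0.0668 dits

No, they are not equal!

This asymmetry is why KL divergence is not a true distance metric.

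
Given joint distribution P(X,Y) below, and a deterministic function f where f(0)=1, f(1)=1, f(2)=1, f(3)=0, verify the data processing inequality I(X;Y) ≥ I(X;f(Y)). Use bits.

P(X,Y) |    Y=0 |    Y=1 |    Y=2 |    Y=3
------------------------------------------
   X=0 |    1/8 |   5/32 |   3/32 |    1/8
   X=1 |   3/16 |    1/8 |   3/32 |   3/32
I(X;Y) = 0.0148, I(X;f(Y)) = 0.0041, inequality holds: 0.0148 ≥ 0.0041

Data Processing Inequality: For any Markov chain X → Y → Z, we have I(X;Y) ≥ I(X;Z).

Here Z = f(Y) is a deterministic function of Y, forming X → Y → Z.

Original I(X;Y) = 0.0148 bits

After applying f:
P(X,Z) where Z=f(Y):
- P(X,Z=0) = P(X,Y=3)
- P(X,Z=1) = P(X,Y=0) + P(X,Y=1) + P(X,Y=2)

I(X;Z) = I(X;f(Y)) = 0.0041 bits

Verification: 0.0148 ≥ 0.0041 ✓

Information cannot be created by processing; the function f can only lose information about X.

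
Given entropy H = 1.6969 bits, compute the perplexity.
3.2420

Perplexity is 2^H (or exp(H) for natural log).

H = 1.6969 bits
Perplexity = 2^1.6969 = 3.2420

Interpretation: The model's uncertainty is equivalent to choosing uniformly among 3.2 options.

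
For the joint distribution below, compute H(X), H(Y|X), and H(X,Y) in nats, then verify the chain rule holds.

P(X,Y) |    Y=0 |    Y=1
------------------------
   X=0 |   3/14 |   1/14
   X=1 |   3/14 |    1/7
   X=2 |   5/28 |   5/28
H(X,Y) = 1.7420, H(X) = 1.0934, H(Y|X) = 0.6486 (all in nats)

Chain rule: H(X,Y) = H(X) + H(Y|X)

Left side — joint entropy directly:
H(X,Y) = -Σ p(x,y) log p(x,y) = 1.7420 nats

Right side — compute H(Y|X) from the conditional distributions:
P(X) = (2/7, 5/14, 5/14), so H(X) = 1.0934 nats
H(Y|X) = Σ_x P(X=x) · H(Y|X=x):
  P(Y|X=0) = (3/4, 1/4), H(Y|X=0) = 0.5623, weight P(X=0) = 2/7
  P(Y|X=1) = (3/5, 2/5), H(Y|X=1) = 0.6730, weight P(X=1) = 5/14
  P(Y|X=2) = (1/2, 1/2), H(Y|X=2) = 0.6931, weight P(X=2) = 5/14
H(Y|X) = 0.6486 nats

H(X) + H(Y|X) = 1.0934 + 0.6486 = 1.7420 nats

Both sides equal 1.7420 nats. ✓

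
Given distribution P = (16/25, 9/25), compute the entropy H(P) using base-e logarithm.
0.6534 nats

Shannon entropy is H(X) = -Σ p(x) log p(x).

For P = (16/25, 9/25):
H = -16/25 × log_e(16/25) -9/25 × log_e(9/25)
H = 0.6534 nats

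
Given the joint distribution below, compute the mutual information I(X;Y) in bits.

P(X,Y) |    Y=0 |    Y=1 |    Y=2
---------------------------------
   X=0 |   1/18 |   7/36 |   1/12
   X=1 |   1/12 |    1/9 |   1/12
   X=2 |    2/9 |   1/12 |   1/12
0.1129 bits

Mutual information: I(X;Y) = H(X) + H(Y) - H(X,Y)

Marginals:
P(X) = (1/3, 5/18, 7/18), H(X) = 1.5715 bits
P(Y) = (13/36, 7/18, 1/4), H(Y) = 1.5605 bits

Joint entropy: H(X,Y) = 3.0192 bits

I(X;Y) = 1.5715 + 1.5605 - 3.0192 = 0.1129 bits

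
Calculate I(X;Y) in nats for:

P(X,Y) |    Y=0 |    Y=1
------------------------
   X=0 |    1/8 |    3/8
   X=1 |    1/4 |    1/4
0.0338 nats

Mutual information: I(X;Y) = H(X) + H(Y) - H(X,Y)

Marginals:
P(X) = (1/2, 1/2), H(X) = 0.6931 nats
P(Y) = (3/8, 5/8), H(Y) = 0.6616 nats

Joint entropy: H(X,Y) = 1.3209 nats

I(X;Y) = 0.6931 + 0.6616 - 1.3209 = 0.0338 nats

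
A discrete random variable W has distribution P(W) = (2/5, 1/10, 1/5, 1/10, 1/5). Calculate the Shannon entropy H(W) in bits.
2.1219 bits

Shannon entropy is H(X) = -Σ p(x) log p(x).

For P = (2/5, 1/10, 1/5, 1/10, 1/5):
H = -2/5 × log_2(2/5) -1/10 × log_2(1/10) -1/5 × log_2(1/5) -1/10 × log_2(1/10) -1/5 × log_2(1/5)
H = 2.1219 bits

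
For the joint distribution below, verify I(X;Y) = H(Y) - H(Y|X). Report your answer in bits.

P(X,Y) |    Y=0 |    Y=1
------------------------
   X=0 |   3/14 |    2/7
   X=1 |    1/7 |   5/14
I(X;Y) = 0.0161 bits

Mutual information has multiple equivalent forms:
- I(X;Y) = H(X) - H(X|Y)
- I(X;Y) = H(Y) - H(Y|X)
- I(X;Y) = H(X) + H(Y) - H(X,Y)

Computing all quantities:
H(X) = 1.0000, H(Y) = 0.9403, H(X,Y) = 1.9242
H(X|Y) = 0.9839, H(Y|X) = 0.9242

Verification:
H(X) - H(X|Y) = 1.0000 - 0.9839 = 0.0161
H(Y) - H(Y|X) = 0.9403 - 0.9242 = 0.0161
H(X) + H(Y) - H(X,Y) = 1.0000 + 0.9403 - 1.9242 = 0.0161

All forms give I(X;Y) = 0.0161 bits. ✓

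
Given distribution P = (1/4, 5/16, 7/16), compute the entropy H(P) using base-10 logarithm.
0.4654 dits

Shannon entropy is H(X) = -Σ p(x) log p(x).

For P = (1/4, 5/16, 7/16):
H = -1/4 × log_10(1/4) -5/16 × log_10(5/16) -7/16 × log_10(7/16)
H = 0.4654 dits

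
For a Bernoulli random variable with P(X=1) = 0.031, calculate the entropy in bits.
0.1994 bits

The binary entropy function is:
H(p) = -p log(p) - (1-p) log(1-p)

H(0.031) = -0.031 × log_2(0.031) - 0.969 × log_2(0.969)
H(0.031) = 0.1994 bits

Note: Binary entropy is maximized at p=0.5 (H=1 bit) and minimized at p=0 or p=1 (H=0).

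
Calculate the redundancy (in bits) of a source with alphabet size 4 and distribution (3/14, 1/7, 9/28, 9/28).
0.0701 bits

Redundancy measures how far a source is from maximum entropy:
R = H_max - H(X)

Maximum entropy for 4 symbols: H_max = log_2(4) = 2.0000 bits
Actual entropy: H(X) = 1.9299 bits
Redundancy: R = 2.0000 - 1.9299 = 0.0701 bits

This redundancy represents potential for compression: the source could be compressed by 0.0701 bits per symbol.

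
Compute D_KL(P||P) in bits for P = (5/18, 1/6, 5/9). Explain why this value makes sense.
0.0000 bits

KL divergence satisfies the Gibbs inequality: D_KL(P||Q) ≥ 0 for all distributions P, Q.

D_KL(P||Q) = Σ p(x) log(p(x)/q(x))
Each term is p(x) × log_2(p(x)/p(x)) = p(x) × log_2(1) = 0, so the sum is 0.
D_KL(P||Q) = 0.0000 bits

When P = Q, the KL divergence is exactly 0, as there is no 'divergence' between identical distributions.

This non-negativity is a fundamental property: relative entropy cannot be negative because it measures how different Q is from P.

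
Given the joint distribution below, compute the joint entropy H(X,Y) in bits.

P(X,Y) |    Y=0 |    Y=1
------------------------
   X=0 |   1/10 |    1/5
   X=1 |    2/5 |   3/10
1.8464 bits

Joint entropy is H(X,Y) = -Σ_{x,y} p(x,y) log p(x,y).

Summing over all non-zero entries:
H(X,Y) = -[1/10·log_2(1/10) + 1/5·log_2(1/5) + 2/5·log_2(2/5) + 3/10·log_2(3/10)]
H(X,Y) = 1.8464 bits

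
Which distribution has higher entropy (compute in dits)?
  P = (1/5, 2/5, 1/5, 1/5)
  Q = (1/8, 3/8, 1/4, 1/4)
P

Computing entropies in dits:
H(P) = 0.5786
H(Q) = 0.5737

Distribution P has higher entropy.

Intuition: The distribution closer to uniform (more spread out) has higher entropy.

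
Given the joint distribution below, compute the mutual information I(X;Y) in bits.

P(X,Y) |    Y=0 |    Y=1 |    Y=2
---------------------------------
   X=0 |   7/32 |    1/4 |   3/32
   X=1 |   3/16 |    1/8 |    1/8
0.0243 bits

Mutual information: I(X;Y) = H(X) + H(Y) - H(X,Y)

Marginals:
P(X) = (9/16, 7/16), H(X) = 0.9887 bits
P(Y) = (13/32, 3/8, 7/32), H(Y) = 1.5382 bits

Joint entropy: H(X,Y) = 2.5026 bits

I(X;Y) = 0.9887 + 1.5382 - 2.5026 = 0.0243 bits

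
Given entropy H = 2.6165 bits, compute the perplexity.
6.1326

Perplexity is 2^H (or exp(H) for natural log).

H = 2.6165 bits
Perplexity = 2^2.6165 = 6.1326

Interpretation: The model's uncertainty is equivalent to choosing uniformly among 6.1 options.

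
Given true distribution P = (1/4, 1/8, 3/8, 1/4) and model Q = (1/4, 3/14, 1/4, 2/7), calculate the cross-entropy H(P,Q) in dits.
0.5959 dits

Cross-entropy: H(P,Q) = -Σ p(x) log q(x)

Alternatively: H(P,Q) = H(P) + D_KL(P||Q)
H(P) = 0.5737 dits
D_KL(P||Q) = 0.0223 dits

H(P,Q) = 0.5737 + 0.0223 = 0.5959 dits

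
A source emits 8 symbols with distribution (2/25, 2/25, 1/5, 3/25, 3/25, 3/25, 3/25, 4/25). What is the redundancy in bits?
0.0613 bits

Redundancy measures how far a source is from maximum entropy:
R = H_max - H(X)

Maximum entropy for 8 symbols: H_max = log_2(8) = 3.0000 bits
Actual entropy: H(X) = 2.9387 bits
Redundancy: R = 3.0000 - 2.9387 = 0.0613 bits

This redundancy represents potential for compression: the source could be compressed by 0.0613 bits per symbol.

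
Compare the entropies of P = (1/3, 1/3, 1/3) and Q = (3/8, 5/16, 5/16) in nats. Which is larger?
P

Computing entropies in nats:
H(P) = 1.0986
H(Q) = 1.0948

Distribution P has higher entropy.

Intuition: The distribution closer to uniform (more spread out) has higher entropy.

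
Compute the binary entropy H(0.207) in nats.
0.5100 nats

The binary entropy function is:
H(p) = -p log(p) - (1-p) log(1-p)

H(0.207) = -0.207 × log_e(0.207) - 0.793 × log_e(0.793)
H(0.207) = 0.5100 nats

Note: Binary entropy is maximized at p=0.5 (H=1 bit) and minimized at p=0 or p=1 (H=0).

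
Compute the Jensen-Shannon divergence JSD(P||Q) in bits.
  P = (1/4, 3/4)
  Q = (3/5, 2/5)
0.0926 bits

Jensen-Shannon divergence is:
JSD(P||Q) = 0.5 × D_KL(P||M) + 0.5 × D_KL(Q||M)
where M = 0.5 × (P + Q) is the mixture distribution.

M = 0.5 × (1/4, 3/4) + 0.5 × (3/5, 2/5) = (17/40, 23/40)

D_KL(P||M) = 0.0961 bits
D_KL(Q||M) = 0.0891 bits

JSD(P||Q) = 0.5 × 0.0961 + 0.5 × 0.0891 = 0.0926 bits

Unlike KL divergence, JSD is symmetric and bounded: 0 ≤ JSD ≤ log(2).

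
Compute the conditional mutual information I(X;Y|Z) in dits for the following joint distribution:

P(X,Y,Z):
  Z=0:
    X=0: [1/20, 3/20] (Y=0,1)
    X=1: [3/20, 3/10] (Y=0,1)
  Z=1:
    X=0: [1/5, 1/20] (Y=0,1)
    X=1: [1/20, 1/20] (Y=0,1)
0.0075 dits

Conditional mutual information: I(X;Y|Z) = H(X|Z) + H(Y|Z) - H(X,Y|Z)

H(Z) = 0.2812
H(X,Z) = 0.5464 → H(X|Z) = 0.2652
H(Y,Z) = 0.5464 → H(Y|Z) = 0.2652
H(X,Y,Z) = 0.8040 → H(X,Y|Z) = 0.5229

I(X;Y|Z) = 0.2652 + 0.2652 - 0.5229 = 0.0075 dits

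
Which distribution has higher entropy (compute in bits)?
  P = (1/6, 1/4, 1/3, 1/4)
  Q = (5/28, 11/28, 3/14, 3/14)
P

Computing entropies in bits:
H(P) = 1.9591
H(Q) = 1.9258

Distribution P has higher entropy.

Intuition: The distribution closer to uniform (more spread out) has higher entropy.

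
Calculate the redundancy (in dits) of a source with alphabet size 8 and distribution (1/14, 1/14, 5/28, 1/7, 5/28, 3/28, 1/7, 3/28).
0.0228 dits

Redundancy measures how far a source is from maximum entropy:
R = H_max - H(X)

Maximum entropy for 8 symbols: H_max = log_10(8) = 0.9031 dits
Actual entropy: H(X) = 0.8803 dits
Redundancy: R = 0.9031 - 0.8803 = 0.0228 dits

This redundancy represents potential for compression: the source could be compressed by 0.0228 dits per symbol.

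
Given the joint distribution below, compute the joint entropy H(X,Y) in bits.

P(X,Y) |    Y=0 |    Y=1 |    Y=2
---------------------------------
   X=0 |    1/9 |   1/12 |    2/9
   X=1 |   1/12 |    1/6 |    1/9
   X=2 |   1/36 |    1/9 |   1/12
3.0095 bits

Joint entropy is H(X,Y) = -Σ_{x,y} p(x,y) log p(x,y).

Summing over all non-zero entries:
H(X,Y) = -[1/9·log_2(1/9) + 1/12·log_2(1/12) + 2/9·log_2(2/9) + 1/12·log_2(1/12) + 1/6·log_2(1/6) + 1/9·log_2(1/9) + 1/36·log_2(1/36) + 1/9·log_2(1/9) + 1/12·log_2(1/12)]
H(X,Y) = 3.0095 bits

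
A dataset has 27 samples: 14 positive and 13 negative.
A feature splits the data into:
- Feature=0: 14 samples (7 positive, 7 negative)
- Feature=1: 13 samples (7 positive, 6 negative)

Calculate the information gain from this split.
0.0011 bits

Information Gain = H(Y) - H(Y|Feature)

Before split:
P(positive) = 14/27 = 0.5185
H(Y) = 0.9990 bits

After split:
Feature=0: H = 1.0000 bits (weight = 14/27)
Feature=1: H = 0.9957 bits (weight = 13/27)
H(Y|Feature) = (14/27)×1.0000 + (13/27)×0.9957 = 0.9979 bits

Information Gain = 0.9990 - 0.9979 = 0.0011 bits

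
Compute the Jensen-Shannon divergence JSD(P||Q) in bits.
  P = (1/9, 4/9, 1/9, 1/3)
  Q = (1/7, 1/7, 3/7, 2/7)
0.1333 bits

Jensen-Shannon divergence is:
JSD(P||Q) = 0.5 × D_KL(P||M) + 0.5 × D_KL(Q||M)
where M = 0.5 × (P + Q) is the mixture distribution.

M = 0.5 × (1/9, 4/9, 1/9, 1/3) + 0.5 × (1/7, 1/7, 3/7, 2/7) = (0.126984, 0.293651, 0.269841, 0.309524)

D_KL(P||M) = 0.1377 bits
D_KL(Q||M) = 0.1288 bits

JSD(P||Q) = 0.5 × 0.1377 + 0.5 × 0.1288 = 0.1333 bits

Unlike KL divergence, JSD is symmetric and bounded: 0 ≤ JSD ≤ log(2).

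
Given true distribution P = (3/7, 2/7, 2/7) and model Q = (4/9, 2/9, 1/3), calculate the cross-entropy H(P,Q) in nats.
1.0912 nats

Cross-entropy: H(P,Q) = -Σ p(x) log q(x)

Alternatively: H(P,Q) = H(P) + D_KL(P||Q)
H(P) = 1.0790 nats
D_KL(P||Q) = 0.0122 nats

H(P,Q) = 1.0790 + 0.0122 = 1.0912 nats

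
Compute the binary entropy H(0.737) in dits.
0.2502 dits

The binary entropy function is:
H(p) = -p log(p) - (1-p) log(1-p)

H(0.737) = -0.737 × log_10(0.737) - 0.263 × log_10(0.263)
H(0.737) = 0.2502 dits

Note: Binary entropy is maximized at p=0.5 (H=1 bit) and minimized at p=0 or p=1 (H=0).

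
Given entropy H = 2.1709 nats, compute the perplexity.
8.7662

Perplexity is e^H (or exp(H) for natural log).

H = 2.1709 nats
Perplexity = e^2.1709 = 8.7662

Interpretation: The model's uncertainty is equivalent to choosing uniformly among 8.8 options.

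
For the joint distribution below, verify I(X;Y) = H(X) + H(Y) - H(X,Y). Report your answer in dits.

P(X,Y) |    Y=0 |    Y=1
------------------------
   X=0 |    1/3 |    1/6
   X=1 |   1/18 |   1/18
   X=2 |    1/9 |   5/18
I(X;Y) = 0.0283 dits

Mutual information has multiple equivalent forms:
- I(X;Y) = H(X) - H(X|Y)
- I(X;Y) = H(Y) - H(Y|X)
- I(X;Y) = H(X) + H(Y) - H(X,Y)

Computing all quantities:
H(X) = 0.4161, H(Y) = 0.3010, H(X,Y) = 0.6888
H(X|Y) = 0.3877, H(Y|X) = 0.2727

Verification:
H(X) - H(X|Y) = 0.4161 - 0.3877 = 0.0283
H(Y) - H(Y|X) = 0.3010 - 0.2727 = 0.0283
H(X) + H(Y) - H(X,Y) = 0.4161 + 0.3010 - 0.6888 = 0.0283

All forms give I(X;Y) = 0.0283 dits. ✓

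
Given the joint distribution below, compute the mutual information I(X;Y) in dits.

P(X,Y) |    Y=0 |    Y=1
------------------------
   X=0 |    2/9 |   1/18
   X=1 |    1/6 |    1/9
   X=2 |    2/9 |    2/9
0.0149 dits

Mutual information: I(X;Y) = H(X) + H(Y) - H(X,Y)

Marginals:
P(X) = (5/18, 5/18, 4/9), H(X) = 0.4656 dits
P(Y) = (11/18, 7/18), H(Y) = 0.2902 dits

Joint entropy: H(X,Y) = 0.7409 dits

I(X;Y) = 0.4656 + 0.2902 - 0.7409 = 0.0149 dits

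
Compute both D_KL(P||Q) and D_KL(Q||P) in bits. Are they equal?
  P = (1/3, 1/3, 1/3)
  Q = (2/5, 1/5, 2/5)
D_KL(P||Q) = 0.0703, D_KL(Q||P) = 0.0630

KL divergence is not symmetric: D_KL(P||Q) ≠ D_KL(Q||P) in general.

D_KL(P||Q) = 0.0703 bits
D_KL(Q||P) = 0.0630 bits

No, they are not equal!

This asymmetry is why KL divergence is not a true distance metric.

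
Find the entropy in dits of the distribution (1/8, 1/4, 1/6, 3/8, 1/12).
0.6428 dits

Shannon entropy is H(X) = -Σ p(x) log p(x).

For P = (1/8, 1/4, 1/6, 3/8, 1/12):
H = -1/8 × log_10(1/8) -1/4 × log_10(1/4) -1/6 × log_10(1/6) -3/8 × log_10(3/8) -1/12 × log_10(1/12)
H = 0.6428 dits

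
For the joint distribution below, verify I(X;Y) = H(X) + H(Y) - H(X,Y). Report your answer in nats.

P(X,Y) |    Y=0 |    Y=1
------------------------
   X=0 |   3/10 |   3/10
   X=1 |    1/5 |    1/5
I(X;Y) = 0.0000 nats

Mutual information has multiple equivalent forms:
- I(X;Y) = H(X) - H(X|Y)
- I(X;Y) = H(Y) - H(Y|X)
- I(X;Y) = H(X) + H(Y) - H(X,Y)

Computing all quantities:
H(X) = 0.6730, H(Y) = 0.6931, H(X,Y) = 1.3662
H(X|Y) = 0.6730, H(Y|X) = 0.6931

Verification:
H(X) - H(X|Y) = 0.6730 - 0.6730 = 0.0000
H(Y) - H(Y|X) = 0.6931 - 0.6931 = 0.0000
H(X) + H(Y) - H(X,Y) = 0.6730 + 0.6931 - 1.3662 = 0.0000

All forms give I(X;Y) = 0.0000 nats. ✓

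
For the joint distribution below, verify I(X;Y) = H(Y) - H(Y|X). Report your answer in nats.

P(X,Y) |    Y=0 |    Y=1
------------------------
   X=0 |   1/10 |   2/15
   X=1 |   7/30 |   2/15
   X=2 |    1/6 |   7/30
I(X;Y) = 0.0218 nats

Mutual information has multiple equivalent forms:
- I(X;Y) = H(X) - H(X|Y)
- I(X;Y) = H(Y) - H(Y|X)
- I(X;Y) = H(X) + H(Y) - H(X,Y)

Computing all quantities:
H(X) = 1.0740, H(Y) = 0.6931, H(X,Y) = 1.7453
H(X|Y) = 1.0522, H(Y|X) = 0.6714

Verification:
H(X) - H(X|Y) = 1.0740 - 1.0522 = 0.0218
H(Y) - H(Y|X) = 0.6931 - 0.6714 = 0.0218
H(X) + H(Y) - H(X,Y) = 1.0740 + 0.6931 - 1.7453 = 0.0218

All forms give I(X;Y) = 0.0218 nats. ✓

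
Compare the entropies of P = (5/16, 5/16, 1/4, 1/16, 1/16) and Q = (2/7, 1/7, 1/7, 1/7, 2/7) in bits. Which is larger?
Q

Computing entropies in bits:
H(P) = 2.0488
H(Q) = 2.2359

Distribution Q has higher entropy.

Intuition: The distribution closer to uniform (more spread out) has higher entropy.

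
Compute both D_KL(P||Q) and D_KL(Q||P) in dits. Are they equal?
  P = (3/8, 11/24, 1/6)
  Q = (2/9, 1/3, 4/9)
D_KL(P||Q) = 0.0776, D_KL(Q||P) = 0.0927

KL divergence is not symmetric: D_KL(P||Q) ≠ D_KL(Q||P) in general.

D_KL(P||Q) = 0.0776 dits
D_KL(Q||P) = 0.0927 dits

No, they are not equal!

This asymmetry is why KL divergence is not a true distance metric.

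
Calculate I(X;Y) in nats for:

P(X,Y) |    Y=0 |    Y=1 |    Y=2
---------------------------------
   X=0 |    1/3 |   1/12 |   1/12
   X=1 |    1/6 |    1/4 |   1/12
0.0719 nats

Mutual information: I(X;Y) = H(X) + H(Y) - H(X,Y)

Marginals:
P(X) = (1/2, 1/2), H(X) = 0.6931 nats
P(Y) = (1/2, 1/3, 1/6), H(Y) = 1.0114 nats

Joint entropy: H(X,Y) = 1.6326 nats

I(X;Y) = 0.6931 + 1.0114 - 1.6326 = 0.0719 nats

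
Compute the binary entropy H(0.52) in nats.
0.6923 nats

The binary entropy function is:
H(p) = -p log(p) - (1-p) log(1-p)

H(0.52) = -0.52 × log_e(0.52) - 0.48 × log_e(0.48)
H(0.52) = 0.6923 nats

Note: Binary entropy is maximized at p=0.5 (H=1 bit) and minimized at p=0 or p=1 (H=0).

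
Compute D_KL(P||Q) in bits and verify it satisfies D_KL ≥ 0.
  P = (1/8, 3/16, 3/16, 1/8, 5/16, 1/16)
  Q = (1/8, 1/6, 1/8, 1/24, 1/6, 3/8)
0.4615 bits

KL divergence satisfies the Gibbs inequality: D_KL(P||Q) ≥ 0 for all distributions P, Q.

D_KL(P||Q) = Σ p(x) log(p(x)/q(x))
Term by term:
  x=0: 1/8 × log_2[(1/8)/(1/8)] = 0.0000
  x=1: 3/16 × log_2[(3/16)/(1/6)] = 0.0319
  x=2: 3/16 × log_2[(3/16)/(1/8)] = 0.1097
  x=3: 1/8 × log_2[(1/8)/(1/24)] = 0.1981
  x=4: 5/16 × log_2[(5/16)/(1/6)] = 0.2834
  x=5: 1/16 × log_2[(1/16)/(3/8)] = -0.1616
D_KL(P||Q) = 0.4615 bits

D_KL(P||Q) = 0.4615 ≥ 0 ✓

This non-negativity is a fundamental property: relative entropy cannot be negative because it measures how different Q is from P.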